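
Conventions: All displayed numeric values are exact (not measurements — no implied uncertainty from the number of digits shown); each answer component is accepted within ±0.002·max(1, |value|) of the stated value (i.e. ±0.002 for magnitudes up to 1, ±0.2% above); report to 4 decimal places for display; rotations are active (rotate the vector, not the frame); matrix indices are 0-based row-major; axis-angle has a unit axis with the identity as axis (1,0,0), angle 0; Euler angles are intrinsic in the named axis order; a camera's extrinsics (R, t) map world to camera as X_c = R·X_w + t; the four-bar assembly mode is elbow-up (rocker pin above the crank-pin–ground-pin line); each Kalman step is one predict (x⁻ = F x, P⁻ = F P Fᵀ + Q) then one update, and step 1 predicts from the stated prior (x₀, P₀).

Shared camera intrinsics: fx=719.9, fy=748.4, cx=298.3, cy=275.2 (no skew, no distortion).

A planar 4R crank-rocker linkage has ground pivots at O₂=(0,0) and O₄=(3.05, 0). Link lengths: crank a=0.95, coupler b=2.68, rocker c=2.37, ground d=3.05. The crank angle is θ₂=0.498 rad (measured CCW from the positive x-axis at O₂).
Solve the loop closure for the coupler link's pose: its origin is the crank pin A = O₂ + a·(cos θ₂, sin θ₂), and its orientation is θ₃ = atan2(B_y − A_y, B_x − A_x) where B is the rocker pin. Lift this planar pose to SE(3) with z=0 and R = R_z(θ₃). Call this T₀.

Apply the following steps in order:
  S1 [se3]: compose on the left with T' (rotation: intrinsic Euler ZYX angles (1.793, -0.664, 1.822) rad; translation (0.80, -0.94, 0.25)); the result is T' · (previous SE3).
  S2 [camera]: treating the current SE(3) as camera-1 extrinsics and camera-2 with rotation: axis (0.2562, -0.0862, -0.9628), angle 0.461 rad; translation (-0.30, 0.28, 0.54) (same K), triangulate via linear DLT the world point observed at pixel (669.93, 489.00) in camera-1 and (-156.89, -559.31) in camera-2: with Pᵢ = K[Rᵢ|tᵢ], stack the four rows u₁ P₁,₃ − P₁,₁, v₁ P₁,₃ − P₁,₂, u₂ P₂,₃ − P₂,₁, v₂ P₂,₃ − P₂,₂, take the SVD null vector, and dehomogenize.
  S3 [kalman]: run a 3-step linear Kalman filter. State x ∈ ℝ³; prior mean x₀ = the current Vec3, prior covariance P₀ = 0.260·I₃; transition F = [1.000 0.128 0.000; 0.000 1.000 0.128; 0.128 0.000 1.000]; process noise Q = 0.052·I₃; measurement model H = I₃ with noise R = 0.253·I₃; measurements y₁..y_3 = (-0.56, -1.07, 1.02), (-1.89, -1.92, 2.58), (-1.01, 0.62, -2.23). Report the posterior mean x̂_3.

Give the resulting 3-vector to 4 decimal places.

source (fourbar_fk): coupler pose = R=[0.7073 -0.7069 0.0000; 0.7069 0.7073 0.0000; 0.0000 0.0000 1.0000], t=(0.8346, 0.4538, 0.0000)
after S1 (compose_se3): R=[0.1416 0.3872 0.9110; 0.1704 -0.9161 0.3629; 0.9751 0.1039 -0.1958], t=(0.8249, -0.5382, 1.1105)
after S2 (triangulate): (0.3381, -0.8724, 0.1598)
after S3 (kf_track): (-1.1426, -0.5603, -0.0490)

result = (-1.1426, -0.5603, -0.0490)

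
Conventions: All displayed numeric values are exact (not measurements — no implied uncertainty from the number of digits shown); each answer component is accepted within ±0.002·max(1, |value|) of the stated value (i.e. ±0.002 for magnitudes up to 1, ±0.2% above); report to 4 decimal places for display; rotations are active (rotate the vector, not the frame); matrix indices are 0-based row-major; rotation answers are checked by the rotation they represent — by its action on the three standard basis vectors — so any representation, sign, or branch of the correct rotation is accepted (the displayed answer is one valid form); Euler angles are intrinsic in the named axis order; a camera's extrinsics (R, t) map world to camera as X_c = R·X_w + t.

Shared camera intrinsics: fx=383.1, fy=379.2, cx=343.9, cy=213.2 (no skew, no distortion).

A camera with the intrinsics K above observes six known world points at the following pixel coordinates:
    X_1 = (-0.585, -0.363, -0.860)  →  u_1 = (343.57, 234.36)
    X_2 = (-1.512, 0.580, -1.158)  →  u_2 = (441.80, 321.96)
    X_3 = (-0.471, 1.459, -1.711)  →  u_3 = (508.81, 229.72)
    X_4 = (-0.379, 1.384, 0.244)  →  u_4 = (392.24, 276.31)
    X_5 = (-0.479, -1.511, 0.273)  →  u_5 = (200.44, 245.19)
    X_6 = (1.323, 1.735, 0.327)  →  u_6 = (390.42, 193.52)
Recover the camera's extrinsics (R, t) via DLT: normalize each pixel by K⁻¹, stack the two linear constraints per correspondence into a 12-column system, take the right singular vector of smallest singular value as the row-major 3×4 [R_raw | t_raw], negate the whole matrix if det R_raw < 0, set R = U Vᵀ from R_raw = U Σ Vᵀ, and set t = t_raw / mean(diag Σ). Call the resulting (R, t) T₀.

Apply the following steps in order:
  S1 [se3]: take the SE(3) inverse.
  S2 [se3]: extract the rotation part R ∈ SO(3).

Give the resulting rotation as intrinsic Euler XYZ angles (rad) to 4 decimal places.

rotation (euler_xyz) = (-0.6739, 0.5302, 1.6578)

source (pnp_recover): camera pose = R=[-0.0750 0.8058 -0.5874; -0.8594 0.2465 0.4479; 0.5057 0.5384 0.6741], t=(-0.2598, 0.1999, 5.1488)
after S1 (invert_se3): R=[-0.0750 -0.8594 0.5057; 0.8058 0.2465 0.5384; -0.5874 0.4479 0.6741], t=(-2.4514, -2.6119, -3.7129)
after S2 (rot_of_se3): [-0.0750 -0.8594 0.5057; 0.8058 0.2465 0.5384; -0.5874 0.4479 0.6741]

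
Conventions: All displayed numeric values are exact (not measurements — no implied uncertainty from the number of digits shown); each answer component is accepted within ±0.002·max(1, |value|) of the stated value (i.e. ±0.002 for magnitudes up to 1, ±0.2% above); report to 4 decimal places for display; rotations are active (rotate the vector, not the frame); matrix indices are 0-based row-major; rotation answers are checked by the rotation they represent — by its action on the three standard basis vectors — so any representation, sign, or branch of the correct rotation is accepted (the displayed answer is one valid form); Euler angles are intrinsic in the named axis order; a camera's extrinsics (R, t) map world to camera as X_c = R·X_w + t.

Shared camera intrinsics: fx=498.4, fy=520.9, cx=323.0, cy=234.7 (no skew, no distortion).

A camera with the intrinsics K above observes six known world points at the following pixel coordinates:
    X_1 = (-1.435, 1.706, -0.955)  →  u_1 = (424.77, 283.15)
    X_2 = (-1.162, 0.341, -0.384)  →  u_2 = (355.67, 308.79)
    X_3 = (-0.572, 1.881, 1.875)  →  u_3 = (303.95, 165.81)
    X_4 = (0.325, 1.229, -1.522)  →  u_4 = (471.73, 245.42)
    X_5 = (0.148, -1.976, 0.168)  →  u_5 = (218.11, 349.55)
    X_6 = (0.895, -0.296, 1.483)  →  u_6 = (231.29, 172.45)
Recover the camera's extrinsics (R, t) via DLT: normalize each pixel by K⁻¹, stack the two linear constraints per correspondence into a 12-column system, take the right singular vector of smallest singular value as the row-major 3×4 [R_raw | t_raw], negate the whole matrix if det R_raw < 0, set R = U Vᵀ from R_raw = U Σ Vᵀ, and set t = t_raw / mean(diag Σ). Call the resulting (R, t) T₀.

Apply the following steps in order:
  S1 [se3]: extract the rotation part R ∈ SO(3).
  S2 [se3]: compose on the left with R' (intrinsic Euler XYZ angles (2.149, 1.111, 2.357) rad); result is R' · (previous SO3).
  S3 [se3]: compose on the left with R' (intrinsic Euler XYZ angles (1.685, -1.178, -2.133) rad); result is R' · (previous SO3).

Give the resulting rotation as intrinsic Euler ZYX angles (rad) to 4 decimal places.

source (pnp_recover): camera pose = R=[0.0648 0.5918 -0.8035; -0.6801 -0.5631 -0.4695; -0.7303 0.5768 0.3660], t=(0.0802, 0.3401, 6.9605)
after S1 (rot_of_se3): [0.0648 0.5918 -0.8035; -0.6801 -0.5631 -0.4695; -0.7303 0.5768 0.3660]
after S2 (compose_so3): [-0.4616 0.5076 0.7275; 0.3096 -0.6764 0.6684; 0.8313 0.5337 0.1550]
after S3 (compose_so3): [-0.5736 -0.8157 -0.0752; -0.8081 0.5785 -0.1113; 0.1343 -0.0031 -0.9909]

rotation (euler_zyx) = (-2.1881, -0.1347, -3.1385)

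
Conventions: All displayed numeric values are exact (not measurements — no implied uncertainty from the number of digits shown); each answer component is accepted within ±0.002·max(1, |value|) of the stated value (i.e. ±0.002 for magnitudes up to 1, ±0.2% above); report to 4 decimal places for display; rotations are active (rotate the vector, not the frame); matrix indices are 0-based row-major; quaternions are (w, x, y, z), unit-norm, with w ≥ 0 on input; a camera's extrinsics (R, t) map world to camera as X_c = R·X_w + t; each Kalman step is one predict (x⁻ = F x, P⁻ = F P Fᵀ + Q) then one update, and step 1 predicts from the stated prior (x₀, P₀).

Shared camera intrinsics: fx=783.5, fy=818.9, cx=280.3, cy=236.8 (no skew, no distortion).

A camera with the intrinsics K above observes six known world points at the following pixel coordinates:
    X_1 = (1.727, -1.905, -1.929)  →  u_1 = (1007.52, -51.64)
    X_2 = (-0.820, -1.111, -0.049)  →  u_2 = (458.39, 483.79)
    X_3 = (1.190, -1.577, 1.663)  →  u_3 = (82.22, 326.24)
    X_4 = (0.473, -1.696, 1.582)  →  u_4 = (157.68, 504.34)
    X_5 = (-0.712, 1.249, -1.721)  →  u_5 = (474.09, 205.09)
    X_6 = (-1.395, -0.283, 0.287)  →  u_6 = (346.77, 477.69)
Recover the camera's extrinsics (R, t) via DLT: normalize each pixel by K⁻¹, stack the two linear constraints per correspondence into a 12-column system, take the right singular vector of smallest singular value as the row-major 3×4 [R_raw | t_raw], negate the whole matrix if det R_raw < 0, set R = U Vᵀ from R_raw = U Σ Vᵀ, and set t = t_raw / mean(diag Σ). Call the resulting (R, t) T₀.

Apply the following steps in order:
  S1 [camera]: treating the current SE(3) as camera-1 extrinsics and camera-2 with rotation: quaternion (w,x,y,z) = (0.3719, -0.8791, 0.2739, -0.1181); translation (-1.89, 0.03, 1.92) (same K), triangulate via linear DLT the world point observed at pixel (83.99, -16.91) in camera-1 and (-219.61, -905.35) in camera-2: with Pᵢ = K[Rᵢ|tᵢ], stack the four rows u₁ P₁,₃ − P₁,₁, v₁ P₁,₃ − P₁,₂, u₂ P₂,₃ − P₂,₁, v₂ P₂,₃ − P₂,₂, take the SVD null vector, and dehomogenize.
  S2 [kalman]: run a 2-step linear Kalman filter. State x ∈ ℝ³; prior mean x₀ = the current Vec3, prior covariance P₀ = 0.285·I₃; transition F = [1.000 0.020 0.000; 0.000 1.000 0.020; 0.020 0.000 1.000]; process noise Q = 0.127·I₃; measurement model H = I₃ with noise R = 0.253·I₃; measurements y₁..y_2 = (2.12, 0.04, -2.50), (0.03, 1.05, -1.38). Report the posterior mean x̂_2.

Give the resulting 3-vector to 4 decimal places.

source (pnp_recover): camera pose = R=[-0.1129 -0.3674 -0.9232; -0.8570 -0.4343 0.2776; -0.5029 0.8225 -0.2658], t=(0.4500, 0.1500, 4.8700)
after S1 (triangulate): (1.7102, 0.8312, 1.1392)
after S2 (kf_track): (0.9424, 0.6967, -1.2356)

result = (0.9424, 0.6967, -1.2356)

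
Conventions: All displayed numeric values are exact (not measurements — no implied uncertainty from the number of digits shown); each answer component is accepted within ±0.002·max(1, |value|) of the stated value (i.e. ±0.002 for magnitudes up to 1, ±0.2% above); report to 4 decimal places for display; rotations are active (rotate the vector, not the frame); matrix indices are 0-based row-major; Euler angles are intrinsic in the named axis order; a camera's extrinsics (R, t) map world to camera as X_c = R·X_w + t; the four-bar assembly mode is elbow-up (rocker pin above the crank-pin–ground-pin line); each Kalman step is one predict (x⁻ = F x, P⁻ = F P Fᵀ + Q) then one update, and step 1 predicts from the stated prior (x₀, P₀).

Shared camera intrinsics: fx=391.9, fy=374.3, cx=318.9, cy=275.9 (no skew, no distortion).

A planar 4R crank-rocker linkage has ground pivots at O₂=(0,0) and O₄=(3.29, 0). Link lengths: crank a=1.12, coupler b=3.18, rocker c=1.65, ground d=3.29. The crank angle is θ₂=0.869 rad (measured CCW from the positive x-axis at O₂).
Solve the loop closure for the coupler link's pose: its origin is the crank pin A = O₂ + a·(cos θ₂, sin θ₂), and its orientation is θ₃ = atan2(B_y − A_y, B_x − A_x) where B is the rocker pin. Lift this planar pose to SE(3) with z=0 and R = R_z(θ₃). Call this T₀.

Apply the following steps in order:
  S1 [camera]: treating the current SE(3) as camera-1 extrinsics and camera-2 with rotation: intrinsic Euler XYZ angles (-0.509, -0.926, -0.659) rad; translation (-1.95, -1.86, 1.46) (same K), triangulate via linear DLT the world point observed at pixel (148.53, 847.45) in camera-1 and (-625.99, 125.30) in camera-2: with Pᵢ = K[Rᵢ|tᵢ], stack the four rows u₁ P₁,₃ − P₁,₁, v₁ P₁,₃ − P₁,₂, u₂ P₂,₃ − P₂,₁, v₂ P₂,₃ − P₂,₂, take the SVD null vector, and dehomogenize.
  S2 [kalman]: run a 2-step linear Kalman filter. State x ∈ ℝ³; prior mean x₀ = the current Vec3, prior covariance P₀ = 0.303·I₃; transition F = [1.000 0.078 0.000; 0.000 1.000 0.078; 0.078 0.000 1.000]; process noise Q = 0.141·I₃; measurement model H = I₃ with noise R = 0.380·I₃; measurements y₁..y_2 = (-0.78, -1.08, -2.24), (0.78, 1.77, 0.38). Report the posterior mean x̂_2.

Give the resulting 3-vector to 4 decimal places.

source (fourbar_fk): coupler pose = R=[0.9750 -0.2220 0.0000; 0.2220 0.9750 0.0000; 0.0000 0.0000 1.0000], t=(0.7231, 0.8553, 0.0000)
after S1 (triangulate): (-0.9806, 0.9270, 1.0095)
after S2 (kf_track): (-0.0602, 0.7730, -0.2207)

result = (-0.0602, 0.7730, -0.2207)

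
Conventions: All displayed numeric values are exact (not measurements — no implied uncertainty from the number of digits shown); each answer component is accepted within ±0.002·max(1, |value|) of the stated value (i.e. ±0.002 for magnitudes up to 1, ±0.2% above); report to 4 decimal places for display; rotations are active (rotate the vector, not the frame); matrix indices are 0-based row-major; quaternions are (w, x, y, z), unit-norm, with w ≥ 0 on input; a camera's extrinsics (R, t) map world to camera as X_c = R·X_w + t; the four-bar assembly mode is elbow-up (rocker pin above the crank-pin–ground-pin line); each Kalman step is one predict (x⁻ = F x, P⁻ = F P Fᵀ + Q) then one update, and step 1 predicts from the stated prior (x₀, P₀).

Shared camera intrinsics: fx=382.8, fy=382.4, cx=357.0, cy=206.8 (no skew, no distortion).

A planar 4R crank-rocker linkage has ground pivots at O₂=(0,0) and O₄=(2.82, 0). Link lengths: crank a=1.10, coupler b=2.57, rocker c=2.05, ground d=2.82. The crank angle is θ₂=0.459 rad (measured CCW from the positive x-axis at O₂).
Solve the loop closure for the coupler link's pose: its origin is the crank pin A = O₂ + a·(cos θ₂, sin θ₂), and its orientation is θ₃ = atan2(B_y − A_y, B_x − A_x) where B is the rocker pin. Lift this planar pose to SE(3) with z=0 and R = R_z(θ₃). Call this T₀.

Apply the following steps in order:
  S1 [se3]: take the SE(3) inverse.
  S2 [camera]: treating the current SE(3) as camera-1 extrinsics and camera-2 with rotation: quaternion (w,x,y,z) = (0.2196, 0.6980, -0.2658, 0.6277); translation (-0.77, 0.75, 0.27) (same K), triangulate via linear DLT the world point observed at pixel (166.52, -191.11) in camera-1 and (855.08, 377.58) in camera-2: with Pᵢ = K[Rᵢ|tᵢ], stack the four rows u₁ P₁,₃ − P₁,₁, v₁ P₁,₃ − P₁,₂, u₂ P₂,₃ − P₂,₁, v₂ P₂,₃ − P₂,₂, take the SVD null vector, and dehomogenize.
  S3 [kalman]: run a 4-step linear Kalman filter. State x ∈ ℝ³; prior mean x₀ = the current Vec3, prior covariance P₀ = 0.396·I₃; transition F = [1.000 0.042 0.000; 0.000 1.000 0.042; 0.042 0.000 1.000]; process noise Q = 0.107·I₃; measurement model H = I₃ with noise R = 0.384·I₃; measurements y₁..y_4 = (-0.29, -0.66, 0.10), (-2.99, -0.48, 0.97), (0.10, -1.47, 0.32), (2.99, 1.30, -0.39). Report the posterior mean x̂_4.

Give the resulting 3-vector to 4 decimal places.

result = (0.8348, -0.0549, 0.2627)

source (fourbar_fk): coupler pose = R=[0.7973 -0.6036 0.0000; 0.6036 0.7973 0.0000; 0.0000 0.0000 1.0000], t=(0.9861, 0.4874, 0.0000)
after S1 (invert_se3): R=[0.7973 0.6036 0.0000; -0.6036 0.7973 0.0000; 0.0000 0.0000 1.0000], t=(-1.0804, 0.2067, 0.0000)
after S2 (triangulate): (1.4467, -1.7616, 1.9903)
after S3 (kf_track): (0.8348, -0.0549, 0.2627)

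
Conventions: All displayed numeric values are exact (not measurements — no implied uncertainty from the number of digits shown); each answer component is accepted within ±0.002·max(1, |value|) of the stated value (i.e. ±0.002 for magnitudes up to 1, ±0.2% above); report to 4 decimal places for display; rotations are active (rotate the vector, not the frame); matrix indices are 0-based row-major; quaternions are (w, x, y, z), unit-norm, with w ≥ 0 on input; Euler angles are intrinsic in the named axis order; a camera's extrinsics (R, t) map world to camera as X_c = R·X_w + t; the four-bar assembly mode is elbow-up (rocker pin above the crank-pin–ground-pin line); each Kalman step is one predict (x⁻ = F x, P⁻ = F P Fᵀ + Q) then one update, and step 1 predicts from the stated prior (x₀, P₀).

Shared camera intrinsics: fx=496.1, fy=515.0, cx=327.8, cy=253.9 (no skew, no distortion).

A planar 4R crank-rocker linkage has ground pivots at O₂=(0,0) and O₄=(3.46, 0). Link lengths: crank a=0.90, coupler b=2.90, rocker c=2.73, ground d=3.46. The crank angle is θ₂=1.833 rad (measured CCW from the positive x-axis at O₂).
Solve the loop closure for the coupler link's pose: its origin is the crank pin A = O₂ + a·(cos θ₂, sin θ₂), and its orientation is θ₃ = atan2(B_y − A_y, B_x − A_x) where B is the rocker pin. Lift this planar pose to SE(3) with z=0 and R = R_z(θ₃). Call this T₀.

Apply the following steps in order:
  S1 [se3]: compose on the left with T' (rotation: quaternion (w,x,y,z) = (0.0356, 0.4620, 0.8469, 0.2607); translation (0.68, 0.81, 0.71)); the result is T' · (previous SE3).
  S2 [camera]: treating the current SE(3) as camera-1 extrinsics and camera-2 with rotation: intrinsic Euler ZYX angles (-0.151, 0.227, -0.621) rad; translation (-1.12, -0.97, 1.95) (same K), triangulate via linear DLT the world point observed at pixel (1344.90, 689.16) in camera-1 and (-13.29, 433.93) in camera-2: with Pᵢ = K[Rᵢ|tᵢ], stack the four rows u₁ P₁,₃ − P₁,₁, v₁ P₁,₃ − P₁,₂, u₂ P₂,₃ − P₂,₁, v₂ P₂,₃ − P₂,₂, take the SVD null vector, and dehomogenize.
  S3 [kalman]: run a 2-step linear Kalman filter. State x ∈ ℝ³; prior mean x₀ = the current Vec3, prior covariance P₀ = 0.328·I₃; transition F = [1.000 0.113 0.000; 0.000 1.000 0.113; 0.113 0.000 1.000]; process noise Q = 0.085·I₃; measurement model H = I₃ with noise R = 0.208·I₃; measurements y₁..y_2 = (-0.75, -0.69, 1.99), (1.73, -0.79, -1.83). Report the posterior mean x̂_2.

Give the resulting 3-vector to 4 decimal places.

result = (0.6415, -0.3173, -0.2998)

source (fourbar_fk): coupler pose = R=[0.8432 -0.5375 0.0000; 0.5375 0.8432 0.0000; 0.0000 0.0000 1.0000], t=(-0.2333, 0.8692, 0.0000)
after S1 (compose_se3): R=[-0.0704 0.9510 0.3012; 0.9106 -0.0620 0.4087; 0.4074 0.3030 -0.8615], t=(1.4772, 1.0031, 1.0803)
after S2 (triangulate): (0.2733, 1.5747, 0.2254)
after S3 (kf_track): (0.6415, -0.3173, -0.2998)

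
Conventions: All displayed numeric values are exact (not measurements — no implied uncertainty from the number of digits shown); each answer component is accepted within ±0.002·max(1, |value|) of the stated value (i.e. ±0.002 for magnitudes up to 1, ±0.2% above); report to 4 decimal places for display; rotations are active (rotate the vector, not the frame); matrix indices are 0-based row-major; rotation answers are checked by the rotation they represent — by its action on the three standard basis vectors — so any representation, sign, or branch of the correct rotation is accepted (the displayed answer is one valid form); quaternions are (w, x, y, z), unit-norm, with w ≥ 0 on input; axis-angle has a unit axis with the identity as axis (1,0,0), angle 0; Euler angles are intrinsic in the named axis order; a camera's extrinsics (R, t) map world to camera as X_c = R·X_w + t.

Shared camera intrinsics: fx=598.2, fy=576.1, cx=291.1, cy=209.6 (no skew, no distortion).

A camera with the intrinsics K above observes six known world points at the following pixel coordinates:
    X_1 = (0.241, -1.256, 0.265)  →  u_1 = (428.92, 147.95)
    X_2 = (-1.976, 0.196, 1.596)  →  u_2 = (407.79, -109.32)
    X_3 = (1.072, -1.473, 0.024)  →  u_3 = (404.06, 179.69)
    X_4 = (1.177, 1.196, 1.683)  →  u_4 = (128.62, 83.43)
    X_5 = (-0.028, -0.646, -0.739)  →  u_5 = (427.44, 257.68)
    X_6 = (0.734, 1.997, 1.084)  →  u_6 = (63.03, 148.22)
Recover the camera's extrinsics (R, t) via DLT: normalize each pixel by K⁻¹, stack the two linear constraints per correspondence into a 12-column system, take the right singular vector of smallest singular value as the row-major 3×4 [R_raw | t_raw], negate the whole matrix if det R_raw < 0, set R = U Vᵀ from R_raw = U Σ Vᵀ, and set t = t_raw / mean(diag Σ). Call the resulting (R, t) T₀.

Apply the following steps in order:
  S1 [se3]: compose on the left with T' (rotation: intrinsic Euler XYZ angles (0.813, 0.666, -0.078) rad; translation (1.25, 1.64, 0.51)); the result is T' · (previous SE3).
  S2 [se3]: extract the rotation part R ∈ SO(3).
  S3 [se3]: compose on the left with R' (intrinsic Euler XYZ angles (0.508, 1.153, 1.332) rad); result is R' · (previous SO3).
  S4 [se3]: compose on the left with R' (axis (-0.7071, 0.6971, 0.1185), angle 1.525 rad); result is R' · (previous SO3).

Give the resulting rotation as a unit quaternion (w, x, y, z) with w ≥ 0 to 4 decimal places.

source (pnp_recover): camera pose = R=[-0.4128 -0.8653 -0.2844; 0.1277 0.2542 -0.9587; 0.9018 -0.4321 0.0056], t=(0.4500, -0.0901, 5.1501)
after S1 (compose_se3): R=[0.2414 -0.9297 -0.2782; -0.5857 0.0890 -0.8057; 0.7738 0.3574 -0.5230], t=(4.7792, -1.1890, 3.0151)
after S2 (rot_of_se3): [0.2414 -0.9297 -0.2782; -0.5857 0.0890 -0.8057; 0.7738 0.3574 -0.5230]
after S3 (compose_so3): [0.9613 0.2024 -0.1871; 0.2096 -0.9776 0.0193; -0.1790 -0.0578 -0.9822]
after S4 (compose_so3): [0.2689 0.6458 -0.7146; -0.3721 -0.6147 -0.6955; -0.8884 0.4529 0.0750]

rotation (quat) = (0.4270, 0.6724, 0.1017, -0.5960)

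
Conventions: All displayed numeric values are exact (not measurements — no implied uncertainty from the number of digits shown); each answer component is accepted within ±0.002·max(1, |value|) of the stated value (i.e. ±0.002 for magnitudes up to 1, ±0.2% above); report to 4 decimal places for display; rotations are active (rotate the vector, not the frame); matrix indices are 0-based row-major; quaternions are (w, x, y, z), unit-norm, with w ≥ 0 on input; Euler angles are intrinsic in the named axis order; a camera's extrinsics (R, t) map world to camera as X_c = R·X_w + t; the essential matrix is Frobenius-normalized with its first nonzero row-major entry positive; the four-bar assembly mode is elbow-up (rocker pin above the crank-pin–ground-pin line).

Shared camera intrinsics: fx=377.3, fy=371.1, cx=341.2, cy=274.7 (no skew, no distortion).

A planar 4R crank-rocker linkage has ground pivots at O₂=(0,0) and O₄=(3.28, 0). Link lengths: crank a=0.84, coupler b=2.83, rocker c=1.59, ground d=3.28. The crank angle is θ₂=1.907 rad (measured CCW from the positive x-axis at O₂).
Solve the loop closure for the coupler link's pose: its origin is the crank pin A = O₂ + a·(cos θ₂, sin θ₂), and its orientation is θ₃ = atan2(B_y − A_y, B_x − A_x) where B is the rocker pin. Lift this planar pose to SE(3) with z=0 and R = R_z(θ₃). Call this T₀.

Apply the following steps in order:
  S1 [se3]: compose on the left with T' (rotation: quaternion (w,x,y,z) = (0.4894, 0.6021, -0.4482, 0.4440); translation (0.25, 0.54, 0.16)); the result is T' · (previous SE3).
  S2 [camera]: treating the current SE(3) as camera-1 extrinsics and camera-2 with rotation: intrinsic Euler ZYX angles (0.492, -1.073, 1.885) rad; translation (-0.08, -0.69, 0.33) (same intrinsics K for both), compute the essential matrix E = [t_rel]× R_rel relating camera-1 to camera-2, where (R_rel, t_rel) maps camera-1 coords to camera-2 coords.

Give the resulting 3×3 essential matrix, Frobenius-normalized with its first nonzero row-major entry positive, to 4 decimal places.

matrix = [0.2399 -0.0095 -0.4810; 0.2282 -0.0090 -0.3991; 0.6241 -0.0262 0.3308]

source (fourbar_fk): coupler pose = R=[0.9782 -0.2076 0.0000; 0.2076 0.9782 0.0000; 0.0000 0.0000 1.0000], t=(-0.2771, 0.7930, 0.0000)
after S1 (compose_se3): R=[-0.0027 -0.9954 0.0960; -0.1276 -0.0948 -0.9873; 0.9918 -0.0149 -0.1268], t=(-0.5791, 0.4746, 0.0420)
after S2 (essential): [0.2399 -0.0095 -0.4810; 0.2282 -0.0090 -0.3991; 0.6241 -0.0262 0.3308]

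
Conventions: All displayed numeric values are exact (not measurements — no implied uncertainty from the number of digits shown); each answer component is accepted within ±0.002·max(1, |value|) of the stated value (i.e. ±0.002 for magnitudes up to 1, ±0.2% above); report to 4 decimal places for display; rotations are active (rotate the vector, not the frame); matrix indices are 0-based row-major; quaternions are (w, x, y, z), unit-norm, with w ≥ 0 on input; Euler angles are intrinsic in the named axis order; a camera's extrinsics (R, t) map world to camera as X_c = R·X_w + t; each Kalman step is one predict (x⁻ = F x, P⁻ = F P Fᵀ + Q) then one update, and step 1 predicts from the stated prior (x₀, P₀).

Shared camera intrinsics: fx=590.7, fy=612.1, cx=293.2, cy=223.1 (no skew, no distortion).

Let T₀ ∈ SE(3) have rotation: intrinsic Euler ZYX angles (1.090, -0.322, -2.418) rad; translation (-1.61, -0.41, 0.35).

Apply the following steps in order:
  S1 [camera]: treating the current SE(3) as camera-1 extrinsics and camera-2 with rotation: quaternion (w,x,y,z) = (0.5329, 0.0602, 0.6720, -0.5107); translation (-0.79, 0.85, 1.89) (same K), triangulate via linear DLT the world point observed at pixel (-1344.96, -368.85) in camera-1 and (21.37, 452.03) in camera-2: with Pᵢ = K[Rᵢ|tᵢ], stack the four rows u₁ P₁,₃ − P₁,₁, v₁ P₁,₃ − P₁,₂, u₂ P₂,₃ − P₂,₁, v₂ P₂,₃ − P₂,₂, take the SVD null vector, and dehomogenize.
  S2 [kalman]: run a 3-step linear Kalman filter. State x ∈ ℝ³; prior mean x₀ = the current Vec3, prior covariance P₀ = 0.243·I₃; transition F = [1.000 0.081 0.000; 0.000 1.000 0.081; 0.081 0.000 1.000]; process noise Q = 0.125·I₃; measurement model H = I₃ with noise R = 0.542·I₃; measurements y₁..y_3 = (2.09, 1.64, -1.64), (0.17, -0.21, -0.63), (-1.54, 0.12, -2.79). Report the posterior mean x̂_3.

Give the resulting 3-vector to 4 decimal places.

result = (-0.3378, -0.0108, -1.5085)

after S1 (triangulate): (-0.3282, -0.5333, -0.2240)
after S2 (kf_track): (-0.3378, -0.0108, -1.5085)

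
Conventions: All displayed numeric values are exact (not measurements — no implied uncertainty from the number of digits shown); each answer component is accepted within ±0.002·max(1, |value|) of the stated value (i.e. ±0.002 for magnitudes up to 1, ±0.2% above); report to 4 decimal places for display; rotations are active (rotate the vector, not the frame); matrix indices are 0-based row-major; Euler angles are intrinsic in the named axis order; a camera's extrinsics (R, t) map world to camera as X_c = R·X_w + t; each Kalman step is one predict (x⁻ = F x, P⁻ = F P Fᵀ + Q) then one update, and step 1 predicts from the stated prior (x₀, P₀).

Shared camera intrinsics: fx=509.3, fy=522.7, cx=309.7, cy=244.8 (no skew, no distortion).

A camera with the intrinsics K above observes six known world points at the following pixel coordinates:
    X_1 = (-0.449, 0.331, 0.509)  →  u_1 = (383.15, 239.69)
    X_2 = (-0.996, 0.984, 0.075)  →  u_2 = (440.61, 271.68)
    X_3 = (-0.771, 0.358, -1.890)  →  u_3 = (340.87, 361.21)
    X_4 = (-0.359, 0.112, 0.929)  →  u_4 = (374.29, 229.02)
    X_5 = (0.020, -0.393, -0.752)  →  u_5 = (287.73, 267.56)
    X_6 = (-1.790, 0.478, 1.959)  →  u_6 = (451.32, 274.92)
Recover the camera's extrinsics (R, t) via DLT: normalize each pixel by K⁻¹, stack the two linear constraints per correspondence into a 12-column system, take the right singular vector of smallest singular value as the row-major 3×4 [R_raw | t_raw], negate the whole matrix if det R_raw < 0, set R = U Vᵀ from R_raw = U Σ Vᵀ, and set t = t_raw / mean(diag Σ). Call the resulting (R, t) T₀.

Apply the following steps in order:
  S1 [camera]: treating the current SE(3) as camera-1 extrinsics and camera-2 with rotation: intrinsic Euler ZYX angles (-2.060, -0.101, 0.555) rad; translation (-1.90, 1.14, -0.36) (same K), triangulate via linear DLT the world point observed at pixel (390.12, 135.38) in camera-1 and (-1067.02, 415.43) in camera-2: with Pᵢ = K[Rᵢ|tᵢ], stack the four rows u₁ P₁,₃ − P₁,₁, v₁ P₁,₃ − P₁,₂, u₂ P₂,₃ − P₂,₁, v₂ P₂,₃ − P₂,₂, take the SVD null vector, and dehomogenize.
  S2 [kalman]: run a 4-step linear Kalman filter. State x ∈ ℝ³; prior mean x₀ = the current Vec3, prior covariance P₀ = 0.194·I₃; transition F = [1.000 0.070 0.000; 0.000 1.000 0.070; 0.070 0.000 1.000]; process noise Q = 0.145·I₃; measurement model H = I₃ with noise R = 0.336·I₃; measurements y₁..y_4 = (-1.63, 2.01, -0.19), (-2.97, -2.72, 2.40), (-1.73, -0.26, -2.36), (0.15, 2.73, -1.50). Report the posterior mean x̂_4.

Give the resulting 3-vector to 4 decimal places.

result = (-0.8163, 1.0879, -1.0391)

source (pnp_recover): camera pose = R=[-0.4950 0.7881 0.3659; -0.8537 -0.3627 -0.3737; -0.1618 -0.4974 0.8523], t=(0.3304, -0.1401, 6.5952)
after S1 (triangulate): (0.7353, 1.1466, 0.2702)
after S2 (kf_track): (-0.8163, 1.0879, -1.0391)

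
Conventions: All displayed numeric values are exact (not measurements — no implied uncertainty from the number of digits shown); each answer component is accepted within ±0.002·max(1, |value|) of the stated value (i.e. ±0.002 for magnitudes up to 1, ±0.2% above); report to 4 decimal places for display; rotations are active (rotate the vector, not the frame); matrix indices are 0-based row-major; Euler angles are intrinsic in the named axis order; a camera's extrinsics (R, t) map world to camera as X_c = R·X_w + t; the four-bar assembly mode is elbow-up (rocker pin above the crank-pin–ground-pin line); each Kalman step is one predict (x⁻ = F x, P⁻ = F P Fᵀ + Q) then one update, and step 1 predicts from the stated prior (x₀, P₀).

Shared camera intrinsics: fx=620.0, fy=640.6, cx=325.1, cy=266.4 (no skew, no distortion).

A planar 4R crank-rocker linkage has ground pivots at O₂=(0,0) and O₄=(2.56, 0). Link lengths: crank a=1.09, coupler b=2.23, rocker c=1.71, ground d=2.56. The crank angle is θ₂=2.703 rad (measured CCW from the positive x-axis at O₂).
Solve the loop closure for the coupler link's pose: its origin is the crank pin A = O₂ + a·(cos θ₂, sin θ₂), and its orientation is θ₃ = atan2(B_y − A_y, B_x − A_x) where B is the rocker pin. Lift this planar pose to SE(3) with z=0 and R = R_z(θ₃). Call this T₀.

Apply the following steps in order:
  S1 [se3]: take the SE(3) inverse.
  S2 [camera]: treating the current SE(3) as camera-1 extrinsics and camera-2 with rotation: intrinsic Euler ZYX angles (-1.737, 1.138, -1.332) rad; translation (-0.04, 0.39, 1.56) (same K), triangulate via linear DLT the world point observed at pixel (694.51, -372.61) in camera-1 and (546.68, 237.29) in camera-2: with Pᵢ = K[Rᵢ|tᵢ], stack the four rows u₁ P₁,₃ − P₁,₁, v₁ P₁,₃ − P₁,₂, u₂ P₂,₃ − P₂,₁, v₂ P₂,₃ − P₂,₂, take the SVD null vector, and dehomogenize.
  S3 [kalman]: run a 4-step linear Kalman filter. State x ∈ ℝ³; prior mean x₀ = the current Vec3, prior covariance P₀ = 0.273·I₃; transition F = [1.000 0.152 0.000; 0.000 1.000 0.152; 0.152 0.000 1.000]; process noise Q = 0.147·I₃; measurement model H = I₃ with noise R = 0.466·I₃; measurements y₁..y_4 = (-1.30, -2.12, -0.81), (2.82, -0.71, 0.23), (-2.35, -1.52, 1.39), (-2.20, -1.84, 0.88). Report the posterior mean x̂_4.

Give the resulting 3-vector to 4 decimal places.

source (fourbar_fk): coupler pose = R=[0.9700 -0.2430 0.0000; 0.2430 0.9700 0.0000; 0.0000 0.0000 1.0000], t=(-0.9868, 0.4629, 0.0000)
after S1 (invert_se3): R=[0.9700 0.2430 0.0000; -0.2430 0.9700 0.0000; 0.0000 0.0000 1.0000], t=(0.8448, -0.6888, 0.0000)
after S2 (triangulate): (-0.2385, -0.2877, 0.9122)
after S3 (kf_track): (-1.4502, -1.4357, 0.6204)

result = (-1.4502, -1.4357, 0.6204)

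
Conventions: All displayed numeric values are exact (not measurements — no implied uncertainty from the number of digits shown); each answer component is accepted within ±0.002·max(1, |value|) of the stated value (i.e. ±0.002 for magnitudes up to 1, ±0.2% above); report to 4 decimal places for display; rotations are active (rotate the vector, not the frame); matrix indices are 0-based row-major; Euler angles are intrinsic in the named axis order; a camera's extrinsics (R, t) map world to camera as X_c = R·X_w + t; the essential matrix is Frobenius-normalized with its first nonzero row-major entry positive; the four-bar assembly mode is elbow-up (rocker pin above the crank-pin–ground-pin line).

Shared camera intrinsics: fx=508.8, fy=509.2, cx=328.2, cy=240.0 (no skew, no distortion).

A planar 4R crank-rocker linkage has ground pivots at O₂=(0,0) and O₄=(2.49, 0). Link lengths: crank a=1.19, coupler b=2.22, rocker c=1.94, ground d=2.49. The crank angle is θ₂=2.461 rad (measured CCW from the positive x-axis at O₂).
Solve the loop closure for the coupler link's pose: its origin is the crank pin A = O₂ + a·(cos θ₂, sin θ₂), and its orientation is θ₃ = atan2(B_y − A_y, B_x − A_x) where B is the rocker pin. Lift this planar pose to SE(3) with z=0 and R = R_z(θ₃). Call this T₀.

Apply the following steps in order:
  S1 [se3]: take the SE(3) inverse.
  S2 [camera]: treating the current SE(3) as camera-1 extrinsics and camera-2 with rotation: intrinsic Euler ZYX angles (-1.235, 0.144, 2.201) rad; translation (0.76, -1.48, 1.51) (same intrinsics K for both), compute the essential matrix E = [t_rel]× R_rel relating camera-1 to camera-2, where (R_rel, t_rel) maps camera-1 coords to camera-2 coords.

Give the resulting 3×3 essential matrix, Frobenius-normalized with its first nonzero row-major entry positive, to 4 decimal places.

matrix = [0.6223 -0.2007 0.2684; 0.0967 -0.4095 -0.5109; 0.0168 -0.1477 -0.2006]

source (fourbar_fk): coupler pose = R=[0.9508 -0.3097 0.0000; 0.3097 0.9508 0.0000; 0.0000 0.0000 1.0000], t=(-0.9249, 0.7488, 0.0000)
after S1 (invert_se3): R=[0.9508 0.3097 0.0000; -0.3097 0.9508 0.0000; 0.0000 0.0000 1.0000], t=(0.6475, -0.9984, 0.0000)
after S2 (essential): [0.6223 -0.2007 0.2684; 0.0967 -0.4095 -0.5109; 0.0168 -0.1477 -0.2006]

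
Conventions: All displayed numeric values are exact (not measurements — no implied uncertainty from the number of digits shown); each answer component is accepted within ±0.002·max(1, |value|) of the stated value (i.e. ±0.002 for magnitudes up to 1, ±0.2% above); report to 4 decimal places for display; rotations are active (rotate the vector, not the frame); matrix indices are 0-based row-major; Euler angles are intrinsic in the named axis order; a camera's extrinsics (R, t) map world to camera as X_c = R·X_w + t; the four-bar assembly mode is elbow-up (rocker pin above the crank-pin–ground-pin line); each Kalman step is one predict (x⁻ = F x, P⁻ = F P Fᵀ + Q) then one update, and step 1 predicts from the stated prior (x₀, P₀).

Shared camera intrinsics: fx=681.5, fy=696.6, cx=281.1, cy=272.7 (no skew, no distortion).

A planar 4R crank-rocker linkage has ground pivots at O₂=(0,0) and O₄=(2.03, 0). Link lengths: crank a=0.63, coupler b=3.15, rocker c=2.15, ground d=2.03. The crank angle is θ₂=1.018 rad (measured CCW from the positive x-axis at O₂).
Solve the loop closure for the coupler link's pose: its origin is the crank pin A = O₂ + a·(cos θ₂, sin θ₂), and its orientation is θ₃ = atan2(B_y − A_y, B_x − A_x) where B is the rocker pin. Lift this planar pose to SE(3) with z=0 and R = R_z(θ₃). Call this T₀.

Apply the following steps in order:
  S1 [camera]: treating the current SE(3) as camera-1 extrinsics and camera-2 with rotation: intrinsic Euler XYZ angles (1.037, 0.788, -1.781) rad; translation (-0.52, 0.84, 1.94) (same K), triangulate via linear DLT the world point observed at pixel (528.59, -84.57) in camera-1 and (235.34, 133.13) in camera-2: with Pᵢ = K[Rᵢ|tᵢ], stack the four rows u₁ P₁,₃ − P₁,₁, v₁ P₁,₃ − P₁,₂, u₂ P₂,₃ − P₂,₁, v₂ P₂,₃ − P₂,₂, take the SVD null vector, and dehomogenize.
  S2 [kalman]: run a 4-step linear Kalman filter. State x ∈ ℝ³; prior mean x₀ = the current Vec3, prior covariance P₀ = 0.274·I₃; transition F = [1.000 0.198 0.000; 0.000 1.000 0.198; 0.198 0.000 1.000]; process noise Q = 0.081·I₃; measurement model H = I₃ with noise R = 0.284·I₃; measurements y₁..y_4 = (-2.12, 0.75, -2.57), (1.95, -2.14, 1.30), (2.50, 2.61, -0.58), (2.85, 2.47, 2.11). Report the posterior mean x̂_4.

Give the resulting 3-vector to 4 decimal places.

result = (2.0837, 1.5846, 1.2153)

source (fourbar_fk): coupler pose = R=[0.9173 -0.3982 0.0000; 0.3982 0.9173 0.0000; 0.0000 0.0000 1.0000], t=(0.3308, 0.5362, 0.0000)
after S1 (triangulate): (-0.2962, -1.4133, 1.7123)
after S2 (kf_track): (2.0837, 1.5846, 1.2153)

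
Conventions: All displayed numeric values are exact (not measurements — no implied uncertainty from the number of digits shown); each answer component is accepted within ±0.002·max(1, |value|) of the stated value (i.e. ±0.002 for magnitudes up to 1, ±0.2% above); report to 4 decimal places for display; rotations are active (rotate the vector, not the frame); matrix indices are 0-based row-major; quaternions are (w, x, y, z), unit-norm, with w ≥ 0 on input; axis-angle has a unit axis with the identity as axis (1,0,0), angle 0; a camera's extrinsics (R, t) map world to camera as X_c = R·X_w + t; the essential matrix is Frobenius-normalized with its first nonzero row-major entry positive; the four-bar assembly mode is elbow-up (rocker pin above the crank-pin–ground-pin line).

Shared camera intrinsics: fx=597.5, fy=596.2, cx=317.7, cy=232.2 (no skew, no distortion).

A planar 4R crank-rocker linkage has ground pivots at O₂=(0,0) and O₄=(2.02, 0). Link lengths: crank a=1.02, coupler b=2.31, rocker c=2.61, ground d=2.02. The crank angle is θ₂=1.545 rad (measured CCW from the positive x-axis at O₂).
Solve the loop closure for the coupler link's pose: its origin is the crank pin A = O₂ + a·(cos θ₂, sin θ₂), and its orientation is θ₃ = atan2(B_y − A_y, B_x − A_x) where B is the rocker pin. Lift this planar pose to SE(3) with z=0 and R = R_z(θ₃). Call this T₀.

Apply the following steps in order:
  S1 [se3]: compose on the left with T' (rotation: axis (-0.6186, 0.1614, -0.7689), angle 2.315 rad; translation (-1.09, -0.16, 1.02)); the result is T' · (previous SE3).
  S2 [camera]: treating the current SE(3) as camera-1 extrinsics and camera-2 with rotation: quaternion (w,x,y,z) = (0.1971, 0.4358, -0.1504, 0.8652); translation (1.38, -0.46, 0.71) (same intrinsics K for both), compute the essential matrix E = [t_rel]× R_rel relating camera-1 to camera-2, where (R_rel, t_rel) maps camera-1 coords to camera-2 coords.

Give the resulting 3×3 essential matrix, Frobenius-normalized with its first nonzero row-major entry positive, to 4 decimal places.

source (fourbar_fk): coupler pose = R=[0.7324 -0.6809 0.0000; 0.6809 0.7324 0.0000; 0.0000 0.0000 1.0000], t=(0.0263, 1.0197, 0.0000)
after S1 (compose_se3): R=[0.2452 0.3158 0.9166; -0.9684 0.0351 0.2469; 0.0458 -0.9482 0.3144], t=(-0.6849, -0.8254, 0.3615)
after S2 (essential): [0.1872 -0.3164 0.2321; 0.3344 -0.4675 0.0687; 0.2025 -0.0862 -0.6538]

matrix = [0.1872 -0.3164 0.2321; 0.3344 -0.4675 0.0687; 0.2025 -0.0862 -0.6538]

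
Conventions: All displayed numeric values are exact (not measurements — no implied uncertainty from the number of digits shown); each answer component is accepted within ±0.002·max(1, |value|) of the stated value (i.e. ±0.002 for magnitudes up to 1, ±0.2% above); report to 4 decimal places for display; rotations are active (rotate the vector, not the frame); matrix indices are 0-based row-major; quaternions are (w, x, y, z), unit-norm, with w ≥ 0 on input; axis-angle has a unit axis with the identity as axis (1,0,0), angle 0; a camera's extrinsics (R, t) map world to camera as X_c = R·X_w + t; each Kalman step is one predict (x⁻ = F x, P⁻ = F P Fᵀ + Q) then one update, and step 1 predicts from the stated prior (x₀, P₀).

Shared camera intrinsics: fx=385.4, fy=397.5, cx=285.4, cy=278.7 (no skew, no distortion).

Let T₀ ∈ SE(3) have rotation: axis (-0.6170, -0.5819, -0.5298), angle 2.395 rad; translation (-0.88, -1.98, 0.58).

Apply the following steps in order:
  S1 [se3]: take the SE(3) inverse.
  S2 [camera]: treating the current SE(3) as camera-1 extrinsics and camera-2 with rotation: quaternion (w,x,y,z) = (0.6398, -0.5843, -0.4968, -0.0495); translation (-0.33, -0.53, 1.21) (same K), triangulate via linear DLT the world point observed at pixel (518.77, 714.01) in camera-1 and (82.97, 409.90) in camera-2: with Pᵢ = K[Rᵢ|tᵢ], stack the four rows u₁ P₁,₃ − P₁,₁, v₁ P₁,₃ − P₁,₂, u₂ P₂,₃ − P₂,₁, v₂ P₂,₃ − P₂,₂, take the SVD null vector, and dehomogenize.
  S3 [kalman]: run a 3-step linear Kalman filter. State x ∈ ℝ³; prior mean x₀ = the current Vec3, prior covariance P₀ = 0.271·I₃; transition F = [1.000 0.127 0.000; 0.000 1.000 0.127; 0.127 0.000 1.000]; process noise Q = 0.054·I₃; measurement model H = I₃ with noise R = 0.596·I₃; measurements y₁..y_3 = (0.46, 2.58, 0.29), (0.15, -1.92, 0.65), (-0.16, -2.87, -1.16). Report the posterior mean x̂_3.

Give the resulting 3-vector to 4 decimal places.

after S1 (invert_se3): R=[-0.0739 0.2628 0.9620; 0.9824 -0.1468 0.1155; 0.1716 0.9536 -0.2473], t=(-0.1027, 0.5067, 2.1826)
after S2 (triangulate): (0.8041, -0.6471, 1.2266)
after S3 (kf_track): (0.0909, -0.9549, 0.1967)

result = (0.0909, -0.9549, 0.1967)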